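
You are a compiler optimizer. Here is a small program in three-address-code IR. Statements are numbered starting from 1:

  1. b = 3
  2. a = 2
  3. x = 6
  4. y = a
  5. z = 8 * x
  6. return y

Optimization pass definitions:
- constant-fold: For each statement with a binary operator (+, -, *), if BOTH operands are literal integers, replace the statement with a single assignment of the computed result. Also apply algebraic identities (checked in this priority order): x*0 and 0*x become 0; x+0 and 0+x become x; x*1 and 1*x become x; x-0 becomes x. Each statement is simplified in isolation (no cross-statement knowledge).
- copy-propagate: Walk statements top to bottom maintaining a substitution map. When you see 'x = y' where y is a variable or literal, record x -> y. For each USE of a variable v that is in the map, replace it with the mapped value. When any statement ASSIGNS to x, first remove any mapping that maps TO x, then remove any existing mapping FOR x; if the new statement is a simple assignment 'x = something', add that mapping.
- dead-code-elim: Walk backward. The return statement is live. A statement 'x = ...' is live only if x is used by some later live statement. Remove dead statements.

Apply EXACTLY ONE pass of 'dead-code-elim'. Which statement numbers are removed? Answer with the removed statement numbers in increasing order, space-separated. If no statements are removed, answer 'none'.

Backward liveness scan:
Stmt 1 'b = 3': DEAD (b not in live set [])
Stmt 2 'a = 2': KEEP (a is live); live-in = []
Stmt 3 'x = 6': DEAD (x not in live set ['a'])
Stmt 4 'y = a': KEEP (y is live); live-in = ['a']
Stmt 5 'z = 8 * x': DEAD (z not in live set ['y'])
Stmt 6 'return y': KEEP (return); live-in = ['y']
Removed statement numbers: [1, 3, 5]
Surviving IR:
  a = 2
  y = a
  return y

Answer: 1 3 5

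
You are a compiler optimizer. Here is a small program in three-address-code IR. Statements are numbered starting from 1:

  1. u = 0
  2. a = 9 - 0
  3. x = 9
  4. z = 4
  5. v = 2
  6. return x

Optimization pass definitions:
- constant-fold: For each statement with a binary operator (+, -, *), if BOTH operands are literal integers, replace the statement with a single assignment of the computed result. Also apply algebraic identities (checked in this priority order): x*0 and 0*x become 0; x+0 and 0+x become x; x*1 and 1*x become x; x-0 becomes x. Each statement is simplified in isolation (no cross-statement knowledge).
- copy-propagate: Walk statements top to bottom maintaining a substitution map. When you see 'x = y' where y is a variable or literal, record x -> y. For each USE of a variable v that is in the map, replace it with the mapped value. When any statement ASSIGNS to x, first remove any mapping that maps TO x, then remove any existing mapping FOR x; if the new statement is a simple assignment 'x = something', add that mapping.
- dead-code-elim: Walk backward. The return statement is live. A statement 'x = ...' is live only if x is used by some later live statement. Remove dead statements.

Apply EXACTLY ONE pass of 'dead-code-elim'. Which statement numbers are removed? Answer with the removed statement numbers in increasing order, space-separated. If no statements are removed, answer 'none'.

Backward liveness scan:
Stmt 1 'u = 0': DEAD (u not in live set [])
Stmt 2 'a = 9 - 0': DEAD (a not in live set [])
Stmt 3 'x = 9': KEEP (x is live); live-in = []
Stmt 4 'z = 4': DEAD (z not in live set ['x'])
Stmt 5 'v = 2': DEAD (v not in live set ['x'])
Stmt 6 'return x': KEEP (return); live-in = ['x']
Removed statement numbers: [1, 2, 4, 5]
Surviving IR:
  x = 9
  return x

Answer: 1 2 4 5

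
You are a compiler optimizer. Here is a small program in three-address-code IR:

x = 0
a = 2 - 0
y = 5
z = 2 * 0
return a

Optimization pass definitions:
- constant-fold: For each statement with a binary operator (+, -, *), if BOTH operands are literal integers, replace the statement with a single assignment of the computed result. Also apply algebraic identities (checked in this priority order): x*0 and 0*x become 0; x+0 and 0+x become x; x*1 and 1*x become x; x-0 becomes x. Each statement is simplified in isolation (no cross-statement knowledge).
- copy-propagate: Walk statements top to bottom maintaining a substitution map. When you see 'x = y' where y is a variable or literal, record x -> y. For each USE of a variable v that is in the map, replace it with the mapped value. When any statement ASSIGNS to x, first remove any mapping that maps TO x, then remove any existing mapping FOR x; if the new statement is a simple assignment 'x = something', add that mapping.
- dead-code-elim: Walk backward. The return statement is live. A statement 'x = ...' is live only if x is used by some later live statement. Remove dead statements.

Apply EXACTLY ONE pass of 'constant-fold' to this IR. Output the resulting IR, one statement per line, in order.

Applying constant-fold statement-by-statement:
  [1] x = 0  (unchanged)
  [2] a = 2 - 0  -> a = 2
  [3] y = 5  (unchanged)
  [4] z = 2 * 0  -> z = 0
  [5] return a  (unchanged)
Result (5 stmts):
  x = 0
  a = 2
  y = 5
  z = 0
  return a

Answer: x = 0
a = 2
y = 5
z = 0
return a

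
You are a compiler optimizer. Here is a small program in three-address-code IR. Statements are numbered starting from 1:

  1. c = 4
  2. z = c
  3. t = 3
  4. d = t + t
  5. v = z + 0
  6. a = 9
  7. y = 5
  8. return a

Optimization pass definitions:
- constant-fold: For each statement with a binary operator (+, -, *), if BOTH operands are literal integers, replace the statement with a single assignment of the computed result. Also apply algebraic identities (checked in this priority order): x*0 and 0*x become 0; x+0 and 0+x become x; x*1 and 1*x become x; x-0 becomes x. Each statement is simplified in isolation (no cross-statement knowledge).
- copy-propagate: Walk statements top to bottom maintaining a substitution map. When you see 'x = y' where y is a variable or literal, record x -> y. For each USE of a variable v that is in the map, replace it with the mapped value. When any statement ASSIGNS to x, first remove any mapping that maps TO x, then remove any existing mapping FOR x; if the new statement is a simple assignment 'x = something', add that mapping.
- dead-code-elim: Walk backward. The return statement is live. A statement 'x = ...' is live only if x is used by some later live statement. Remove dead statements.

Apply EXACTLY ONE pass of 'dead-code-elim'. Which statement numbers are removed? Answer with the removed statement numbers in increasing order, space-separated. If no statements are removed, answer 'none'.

Backward liveness scan:
Stmt 1 'c = 4': DEAD (c not in live set [])
Stmt 2 'z = c': DEAD (z not in live set [])
Stmt 3 't = 3': DEAD (t not in live set [])
Stmt 4 'd = t + t': DEAD (d not in live set [])
Stmt 5 'v = z + 0': DEAD (v not in live set [])
Stmt 6 'a = 9': KEEP (a is live); live-in = []
Stmt 7 'y = 5': DEAD (y not in live set ['a'])
Stmt 8 'return a': KEEP (return); live-in = ['a']
Removed statement numbers: [1, 2, 3, 4, 5, 7]
Surviving IR:
  a = 9
  return a

Answer: 1 2 3 4 5 7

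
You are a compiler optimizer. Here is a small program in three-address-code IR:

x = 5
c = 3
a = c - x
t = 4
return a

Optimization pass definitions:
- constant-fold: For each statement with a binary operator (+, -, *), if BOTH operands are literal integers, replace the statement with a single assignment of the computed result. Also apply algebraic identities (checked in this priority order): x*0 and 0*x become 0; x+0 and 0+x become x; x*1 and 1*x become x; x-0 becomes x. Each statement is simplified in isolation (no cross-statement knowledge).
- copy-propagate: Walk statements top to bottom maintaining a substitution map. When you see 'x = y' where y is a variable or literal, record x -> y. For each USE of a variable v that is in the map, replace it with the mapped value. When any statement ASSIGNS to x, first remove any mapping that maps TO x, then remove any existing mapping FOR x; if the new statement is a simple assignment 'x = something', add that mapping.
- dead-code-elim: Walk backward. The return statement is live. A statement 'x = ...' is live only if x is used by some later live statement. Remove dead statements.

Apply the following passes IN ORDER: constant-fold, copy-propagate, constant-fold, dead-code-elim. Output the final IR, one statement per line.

Initial IR:
  x = 5
  c = 3
  a = c - x
  t = 4
  return a
After constant-fold (5 stmts):
  x = 5
  c = 3
  a = c - x
  t = 4
  return a
After copy-propagate (5 stmts):
  x = 5
  c = 3
  a = 3 - 5
  t = 4
  return a
After constant-fold (5 stmts):
  x = 5
  c = 3
  a = -2
  t = 4
  return a
After dead-code-elim (2 stmts):
  a = -2
  return a

Answer: a = -2
return a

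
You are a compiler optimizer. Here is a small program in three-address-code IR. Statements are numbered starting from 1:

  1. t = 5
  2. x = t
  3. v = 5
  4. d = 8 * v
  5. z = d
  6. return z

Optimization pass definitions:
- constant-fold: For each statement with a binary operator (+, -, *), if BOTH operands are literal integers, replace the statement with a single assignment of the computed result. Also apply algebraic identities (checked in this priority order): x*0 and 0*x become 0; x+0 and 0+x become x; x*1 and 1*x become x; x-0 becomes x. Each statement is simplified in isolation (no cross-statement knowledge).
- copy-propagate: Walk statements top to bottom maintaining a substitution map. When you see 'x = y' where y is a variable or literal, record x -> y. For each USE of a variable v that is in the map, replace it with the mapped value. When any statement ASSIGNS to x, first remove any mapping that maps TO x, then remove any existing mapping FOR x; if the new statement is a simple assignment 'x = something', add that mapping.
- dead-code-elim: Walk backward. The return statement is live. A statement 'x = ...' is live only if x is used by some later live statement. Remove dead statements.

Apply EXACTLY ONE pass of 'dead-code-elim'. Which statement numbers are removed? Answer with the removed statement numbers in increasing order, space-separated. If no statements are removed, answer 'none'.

Answer: 1 2

Derivation:
Backward liveness scan:
Stmt 1 't = 5': DEAD (t not in live set [])
Stmt 2 'x = t': DEAD (x not in live set [])
Stmt 3 'v = 5': KEEP (v is live); live-in = []
Stmt 4 'd = 8 * v': KEEP (d is live); live-in = ['v']
Stmt 5 'z = d': KEEP (z is live); live-in = ['d']
Stmt 6 'return z': KEEP (return); live-in = ['z']
Removed statement numbers: [1, 2]
Surviving IR:
  v = 5
  d = 8 * v
  z = d
  return z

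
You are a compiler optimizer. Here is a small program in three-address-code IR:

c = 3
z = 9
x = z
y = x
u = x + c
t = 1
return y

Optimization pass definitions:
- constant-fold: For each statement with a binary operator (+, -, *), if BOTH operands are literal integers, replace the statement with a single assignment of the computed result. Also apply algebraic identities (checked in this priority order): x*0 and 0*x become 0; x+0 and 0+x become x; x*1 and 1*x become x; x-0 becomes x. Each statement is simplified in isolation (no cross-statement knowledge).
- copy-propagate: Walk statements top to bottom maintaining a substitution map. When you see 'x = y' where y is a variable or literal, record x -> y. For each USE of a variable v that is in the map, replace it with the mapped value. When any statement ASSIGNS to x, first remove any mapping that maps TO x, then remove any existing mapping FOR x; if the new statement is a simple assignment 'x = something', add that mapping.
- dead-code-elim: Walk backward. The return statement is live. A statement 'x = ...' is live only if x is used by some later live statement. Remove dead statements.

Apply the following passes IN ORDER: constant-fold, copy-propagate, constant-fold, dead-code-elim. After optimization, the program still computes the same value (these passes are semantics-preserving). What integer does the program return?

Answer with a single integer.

Initial IR:
  c = 3
  z = 9
  x = z
  y = x
  u = x + c
  t = 1
  return y
After constant-fold (7 stmts):
  c = 3
  z = 9
  x = z
  y = x
  u = x + c
  t = 1
  return y
After copy-propagate (7 stmts):
  c = 3
  z = 9
  x = 9
  y = 9
  u = 9 + 3
  t = 1
  return 9
After constant-fold (7 stmts):
  c = 3
  z = 9
  x = 9
  y = 9
  u = 12
  t = 1
  return 9
After dead-code-elim (1 stmts):
  return 9
Evaluate:
  c = 3  =>  c = 3
  z = 9  =>  z = 9
  x = z  =>  x = 9
  y = x  =>  y = 9
  u = x + c  =>  u = 12
  t = 1  =>  t = 1
  return y = 9

Answer: 9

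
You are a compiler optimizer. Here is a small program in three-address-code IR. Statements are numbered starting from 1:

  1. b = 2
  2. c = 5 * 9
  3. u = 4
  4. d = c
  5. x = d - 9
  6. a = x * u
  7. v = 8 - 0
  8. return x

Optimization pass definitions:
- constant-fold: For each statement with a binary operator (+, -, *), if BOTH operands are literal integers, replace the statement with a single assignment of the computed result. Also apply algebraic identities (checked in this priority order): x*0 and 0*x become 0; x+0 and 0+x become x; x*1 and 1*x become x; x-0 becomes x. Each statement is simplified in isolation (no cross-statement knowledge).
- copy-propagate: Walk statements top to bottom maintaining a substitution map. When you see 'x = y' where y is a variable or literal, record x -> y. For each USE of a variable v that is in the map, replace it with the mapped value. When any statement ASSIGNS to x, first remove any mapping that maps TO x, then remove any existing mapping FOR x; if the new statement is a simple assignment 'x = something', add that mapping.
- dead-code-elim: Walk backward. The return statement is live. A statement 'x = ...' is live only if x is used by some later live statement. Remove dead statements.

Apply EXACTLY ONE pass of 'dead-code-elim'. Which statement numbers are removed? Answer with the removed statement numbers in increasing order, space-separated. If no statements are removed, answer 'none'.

Answer: 1 3 6 7

Derivation:
Backward liveness scan:
Stmt 1 'b = 2': DEAD (b not in live set [])
Stmt 2 'c = 5 * 9': KEEP (c is live); live-in = []
Stmt 3 'u = 4': DEAD (u not in live set ['c'])
Stmt 4 'd = c': KEEP (d is live); live-in = ['c']
Stmt 5 'x = d - 9': KEEP (x is live); live-in = ['d']
Stmt 6 'a = x * u': DEAD (a not in live set ['x'])
Stmt 7 'v = 8 - 0': DEAD (v not in live set ['x'])
Stmt 8 'return x': KEEP (return); live-in = ['x']
Removed statement numbers: [1, 3, 6, 7]
Surviving IR:
  c = 5 * 9
  d = c
  x = d - 9
  return x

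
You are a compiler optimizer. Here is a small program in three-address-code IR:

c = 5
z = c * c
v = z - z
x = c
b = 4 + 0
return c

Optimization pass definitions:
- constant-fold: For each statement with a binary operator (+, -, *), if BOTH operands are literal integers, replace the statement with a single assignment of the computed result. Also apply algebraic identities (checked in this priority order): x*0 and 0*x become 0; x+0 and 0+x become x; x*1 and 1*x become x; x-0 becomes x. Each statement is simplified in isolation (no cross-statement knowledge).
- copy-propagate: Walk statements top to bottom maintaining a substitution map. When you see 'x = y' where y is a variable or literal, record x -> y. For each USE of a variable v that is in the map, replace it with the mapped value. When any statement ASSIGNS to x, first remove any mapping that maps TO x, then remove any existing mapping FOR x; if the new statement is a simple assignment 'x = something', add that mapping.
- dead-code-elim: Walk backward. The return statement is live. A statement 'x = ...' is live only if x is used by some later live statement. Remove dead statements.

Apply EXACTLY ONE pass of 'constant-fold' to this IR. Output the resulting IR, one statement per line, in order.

Applying constant-fold statement-by-statement:
  [1] c = 5  (unchanged)
  [2] z = c * c  (unchanged)
  [3] v = z - z  (unchanged)
  [4] x = c  (unchanged)
  [5] b = 4 + 0  -> b = 4
  [6] return c  (unchanged)
Result (6 stmts):
  c = 5
  z = c * c
  v = z - z
  x = c
  b = 4
  return c

Answer: c = 5
z = c * c
v = z - z
x = c
b = 4
return c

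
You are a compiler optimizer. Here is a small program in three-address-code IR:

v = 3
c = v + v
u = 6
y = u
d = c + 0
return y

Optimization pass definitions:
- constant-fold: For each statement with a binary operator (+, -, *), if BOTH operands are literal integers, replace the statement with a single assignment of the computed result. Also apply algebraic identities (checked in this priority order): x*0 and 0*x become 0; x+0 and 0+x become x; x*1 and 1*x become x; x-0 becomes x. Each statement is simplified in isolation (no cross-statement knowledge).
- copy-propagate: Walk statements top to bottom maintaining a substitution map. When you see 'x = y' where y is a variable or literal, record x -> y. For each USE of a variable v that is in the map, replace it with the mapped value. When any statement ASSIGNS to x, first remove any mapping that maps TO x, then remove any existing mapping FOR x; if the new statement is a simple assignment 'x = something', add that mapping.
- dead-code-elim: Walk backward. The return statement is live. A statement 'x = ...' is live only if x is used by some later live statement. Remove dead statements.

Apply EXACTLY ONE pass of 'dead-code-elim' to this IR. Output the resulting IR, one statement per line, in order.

Answer: u = 6
y = u
return y

Derivation:
Applying dead-code-elim statement-by-statement:
  [6] return y  -> KEEP (return); live=['y']
  [5] d = c + 0  -> DEAD (d not live)
  [4] y = u  -> KEEP; live=['u']
  [3] u = 6  -> KEEP; live=[]
  [2] c = v + v  -> DEAD (c not live)
  [1] v = 3  -> DEAD (v not live)
Result (3 stmts):
  u = 6
  y = u
  return y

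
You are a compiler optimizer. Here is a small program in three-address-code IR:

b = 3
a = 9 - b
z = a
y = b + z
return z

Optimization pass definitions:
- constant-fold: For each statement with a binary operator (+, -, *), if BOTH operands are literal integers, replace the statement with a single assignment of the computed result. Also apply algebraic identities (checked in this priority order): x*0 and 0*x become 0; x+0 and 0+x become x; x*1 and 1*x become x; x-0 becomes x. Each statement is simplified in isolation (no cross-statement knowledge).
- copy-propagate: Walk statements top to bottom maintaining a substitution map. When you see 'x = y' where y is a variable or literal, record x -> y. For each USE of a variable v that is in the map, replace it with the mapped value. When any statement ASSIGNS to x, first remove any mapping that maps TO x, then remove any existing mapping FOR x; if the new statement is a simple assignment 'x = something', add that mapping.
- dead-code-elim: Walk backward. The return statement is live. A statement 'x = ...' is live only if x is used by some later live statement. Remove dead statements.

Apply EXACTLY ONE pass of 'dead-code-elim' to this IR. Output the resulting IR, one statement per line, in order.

Answer: b = 3
a = 9 - b
z = a
return z

Derivation:
Applying dead-code-elim statement-by-statement:
  [5] return z  -> KEEP (return); live=['z']
  [4] y = b + z  -> DEAD (y not live)
  [3] z = a  -> KEEP; live=['a']
  [2] a = 9 - b  -> KEEP; live=['b']
  [1] b = 3  -> KEEP; live=[]
Result (4 stmts):
  b = 3
  a = 9 - b
  z = a
  return z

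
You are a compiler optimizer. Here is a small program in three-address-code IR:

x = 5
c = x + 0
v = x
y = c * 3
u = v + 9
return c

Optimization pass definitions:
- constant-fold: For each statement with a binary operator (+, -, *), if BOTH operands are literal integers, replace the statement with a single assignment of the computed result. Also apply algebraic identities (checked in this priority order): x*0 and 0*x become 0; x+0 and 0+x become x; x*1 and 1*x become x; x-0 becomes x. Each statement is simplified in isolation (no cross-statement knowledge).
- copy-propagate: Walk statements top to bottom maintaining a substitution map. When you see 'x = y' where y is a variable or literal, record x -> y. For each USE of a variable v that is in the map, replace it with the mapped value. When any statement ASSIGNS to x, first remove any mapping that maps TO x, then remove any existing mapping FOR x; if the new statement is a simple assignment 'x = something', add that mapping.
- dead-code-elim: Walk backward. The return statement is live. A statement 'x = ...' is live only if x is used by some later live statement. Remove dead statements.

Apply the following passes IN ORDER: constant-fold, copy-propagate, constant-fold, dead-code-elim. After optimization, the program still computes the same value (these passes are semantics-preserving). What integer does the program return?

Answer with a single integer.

Initial IR:
  x = 5
  c = x + 0
  v = x
  y = c * 3
  u = v + 9
  return c
After constant-fold (6 stmts):
  x = 5
  c = x
  v = x
  y = c * 3
  u = v + 9
  return c
After copy-propagate (6 stmts):
  x = 5
  c = 5
  v = 5
  y = 5 * 3
  u = 5 + 9
  return 5
After constant-fold (6 stmts):
  x = 5
  c = 5
  v = 5
  y = 15
  u = 14
  return 5
After dead-code-elim (1 stmts):
  return 5
Evaluate:
  x = 5  =>  x = 5
  c = x + 0  =>  c = 5
  v = x  =>  v = 5
  y = c * 3  =>  y = 15
  u = v + 9  =>  u = 14
  return c = 5

Answer: 5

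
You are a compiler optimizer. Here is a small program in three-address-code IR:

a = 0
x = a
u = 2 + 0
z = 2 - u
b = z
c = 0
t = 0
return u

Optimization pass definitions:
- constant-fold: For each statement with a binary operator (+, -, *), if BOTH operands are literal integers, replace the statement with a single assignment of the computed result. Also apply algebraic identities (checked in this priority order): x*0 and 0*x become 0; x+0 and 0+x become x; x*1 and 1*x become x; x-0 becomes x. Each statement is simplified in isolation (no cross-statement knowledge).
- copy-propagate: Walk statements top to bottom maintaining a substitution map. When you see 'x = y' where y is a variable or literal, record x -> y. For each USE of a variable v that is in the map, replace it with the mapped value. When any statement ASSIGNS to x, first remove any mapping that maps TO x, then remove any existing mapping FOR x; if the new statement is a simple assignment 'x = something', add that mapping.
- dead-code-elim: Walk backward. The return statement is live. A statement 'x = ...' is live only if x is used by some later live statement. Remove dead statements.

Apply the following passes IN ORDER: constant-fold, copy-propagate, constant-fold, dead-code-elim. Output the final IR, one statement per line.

Initial IR:
  a = 0
  x = a
  u = 2 + 0
  z = 2 - u
  b = z
  c = 0
  t = 0
  return u
After constant-fold (8 stmts):
  a = 0
  x = a
  u = 2
  z = 2 - u
  b = z
  c = 0
  t = 0
  return u
After copy-propagate (8 stmts):
  a = 0
  x = 0
  u = 2
  z = 2 - 2
  b = z
  c = 0
  t = 0
  return 2
After constant-fold (8 stmts):
  a = 0
  x = 0
  u = 2
  z = 0
  b = z
  c = 0
  t = 0
  return 2
After dead-code-elim (1 stmts):
  return 2

Answer: return 2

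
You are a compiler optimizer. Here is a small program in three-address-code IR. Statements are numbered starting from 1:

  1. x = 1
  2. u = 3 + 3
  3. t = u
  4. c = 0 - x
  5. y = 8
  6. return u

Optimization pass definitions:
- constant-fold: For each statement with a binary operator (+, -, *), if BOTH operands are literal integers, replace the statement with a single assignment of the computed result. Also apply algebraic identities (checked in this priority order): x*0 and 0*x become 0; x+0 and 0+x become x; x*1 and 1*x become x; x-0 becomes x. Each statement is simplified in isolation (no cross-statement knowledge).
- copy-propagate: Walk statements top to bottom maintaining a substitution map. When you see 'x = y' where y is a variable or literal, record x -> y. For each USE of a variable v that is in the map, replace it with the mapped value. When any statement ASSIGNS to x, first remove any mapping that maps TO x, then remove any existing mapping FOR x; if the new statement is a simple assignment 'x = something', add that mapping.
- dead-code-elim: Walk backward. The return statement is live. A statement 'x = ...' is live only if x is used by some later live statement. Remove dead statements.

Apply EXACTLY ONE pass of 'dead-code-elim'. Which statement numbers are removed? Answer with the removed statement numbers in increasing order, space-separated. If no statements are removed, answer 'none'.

Backward liveness scan:
Stmt 1 'x = 1': DEAD (x not in live set [])
Stmt 2 'u = 3 + 3': KEEP (u is live); live-in = []
Stmt 3 't = u': DEAD (t not in live set ['u'])
Stmt 4 'c = 0 - x': DEAD (c not in live set ['u'])
Stmt 5 'y = 8': DEAD (y not in live set ['u'])
Stmt 6 'return u': KEEP (return); live-in = ['u']
Removed statement numbers: [1, 3, 4, 5]
Surviving IR:
  u = 3 + 3
  return u

Answer: 1 3 4 5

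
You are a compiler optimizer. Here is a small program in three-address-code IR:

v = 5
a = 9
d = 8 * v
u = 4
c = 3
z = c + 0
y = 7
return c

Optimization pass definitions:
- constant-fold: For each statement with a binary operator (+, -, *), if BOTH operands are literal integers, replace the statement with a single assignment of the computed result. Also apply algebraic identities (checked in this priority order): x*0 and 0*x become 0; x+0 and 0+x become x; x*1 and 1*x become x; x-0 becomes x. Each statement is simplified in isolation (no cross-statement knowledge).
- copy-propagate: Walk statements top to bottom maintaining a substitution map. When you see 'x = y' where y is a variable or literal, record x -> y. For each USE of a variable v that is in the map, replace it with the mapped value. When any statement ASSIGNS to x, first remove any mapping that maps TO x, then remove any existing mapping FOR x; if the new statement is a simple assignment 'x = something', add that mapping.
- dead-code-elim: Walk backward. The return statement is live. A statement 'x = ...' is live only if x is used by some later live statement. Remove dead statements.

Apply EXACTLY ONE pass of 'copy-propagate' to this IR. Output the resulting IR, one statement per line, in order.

Applying copy-propagate statement-by-statement:
  [1] v = 5  (unchanged)
  [2] a = 9  (unchanged)
  [3] d = 8 * v  -> d = 8 * 5
  [4] u = 4  (unchanged)
  [5] c = 3  (unchanged)
  [6] z = c + 0  -> z = 3 + 0
  [7] y = 7  (unchanged)
  [8] return c  -> return 3
Result (8 stmts):
  v = 5
  a = 9
  d = 8 * 5
  u = 4
  c = 3
  z = 3 + 0
  y = 7
  return 3

Answer: v = 5
a = 9
d = 8 * 5
u = 4
c = 3
z = 3 + 0
y = 7
return 3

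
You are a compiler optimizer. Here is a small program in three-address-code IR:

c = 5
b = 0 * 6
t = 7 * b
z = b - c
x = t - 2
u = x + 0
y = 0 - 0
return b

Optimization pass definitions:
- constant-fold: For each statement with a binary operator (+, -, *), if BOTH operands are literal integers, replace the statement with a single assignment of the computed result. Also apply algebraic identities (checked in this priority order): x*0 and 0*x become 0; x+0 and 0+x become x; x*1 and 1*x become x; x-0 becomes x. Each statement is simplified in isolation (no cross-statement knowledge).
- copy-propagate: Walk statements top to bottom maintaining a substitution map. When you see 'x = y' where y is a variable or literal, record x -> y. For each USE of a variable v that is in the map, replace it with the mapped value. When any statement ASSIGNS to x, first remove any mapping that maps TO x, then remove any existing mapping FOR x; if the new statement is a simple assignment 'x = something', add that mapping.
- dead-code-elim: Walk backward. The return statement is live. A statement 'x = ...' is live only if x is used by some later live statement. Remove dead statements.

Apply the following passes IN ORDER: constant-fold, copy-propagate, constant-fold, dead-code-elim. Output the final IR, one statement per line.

Answer: return 0

Derivation:
Initial IR:
  c = 5
  b = 0 * 6
  t = 7 * b
  z = b - c
  x = t - 2
  u = x + 0
  y = 0 - 0
  return b
After constant-fold (8 stmts):
  c = 5
  b = 0
  t = 7 * b
  z = b - c
  x = t - 2
  u = x
  y = 0
  return b
After copy-propagate (8 stmts):
  c = 5
  b = 0
  t = 7 * 0
  z = 0 - 5
  x = t - 2
  u = x
  y = 0
  return 0
After constant-fold (8 stmts):
  c = 5
  b = 0
  t = 0
  z = -5
  x = t - 2
  u = x
  y = 0
  return 0
After dead-code-elim (1 stmts):
  return 0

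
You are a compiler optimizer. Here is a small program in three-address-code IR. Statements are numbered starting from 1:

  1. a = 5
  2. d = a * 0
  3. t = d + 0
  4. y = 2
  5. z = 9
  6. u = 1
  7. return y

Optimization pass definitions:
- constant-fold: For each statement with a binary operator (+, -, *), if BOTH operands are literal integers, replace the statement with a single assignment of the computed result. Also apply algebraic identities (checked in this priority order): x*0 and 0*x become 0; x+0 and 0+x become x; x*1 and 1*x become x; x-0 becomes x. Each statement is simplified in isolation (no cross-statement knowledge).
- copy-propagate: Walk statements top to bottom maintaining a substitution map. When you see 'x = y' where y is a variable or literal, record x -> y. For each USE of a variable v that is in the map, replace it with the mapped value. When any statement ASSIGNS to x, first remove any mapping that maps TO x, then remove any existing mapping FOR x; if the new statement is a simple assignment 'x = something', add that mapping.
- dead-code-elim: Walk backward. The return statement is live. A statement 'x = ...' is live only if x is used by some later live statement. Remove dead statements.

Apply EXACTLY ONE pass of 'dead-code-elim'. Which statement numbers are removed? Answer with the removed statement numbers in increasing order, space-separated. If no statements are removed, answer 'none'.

Answer: 1 2 3 5 6

Derivation:
Backward liveness scan:
Stmt 1 'a = 5': DEAD (a not in live set [])
Stmt 2 'd = a * 0': DEAD (d not in live set [])
Stmt 3 't = d + 0': DEAD (t not in live set [])
Stmt 4 'y = 2': KEEP (y is live); live-in = []
Stmt 5 'z = 9': DEAD (z not in live set ['y'])
Stmt 6 'u = 1': DEAD (u not in live set ['y'])
Stmt 7 'return y': KEEP (return); live-in = ['y']
Removed statement numbers: [1, 2, 3, 5, 6]
Surviving IR:
  y = 2
  return y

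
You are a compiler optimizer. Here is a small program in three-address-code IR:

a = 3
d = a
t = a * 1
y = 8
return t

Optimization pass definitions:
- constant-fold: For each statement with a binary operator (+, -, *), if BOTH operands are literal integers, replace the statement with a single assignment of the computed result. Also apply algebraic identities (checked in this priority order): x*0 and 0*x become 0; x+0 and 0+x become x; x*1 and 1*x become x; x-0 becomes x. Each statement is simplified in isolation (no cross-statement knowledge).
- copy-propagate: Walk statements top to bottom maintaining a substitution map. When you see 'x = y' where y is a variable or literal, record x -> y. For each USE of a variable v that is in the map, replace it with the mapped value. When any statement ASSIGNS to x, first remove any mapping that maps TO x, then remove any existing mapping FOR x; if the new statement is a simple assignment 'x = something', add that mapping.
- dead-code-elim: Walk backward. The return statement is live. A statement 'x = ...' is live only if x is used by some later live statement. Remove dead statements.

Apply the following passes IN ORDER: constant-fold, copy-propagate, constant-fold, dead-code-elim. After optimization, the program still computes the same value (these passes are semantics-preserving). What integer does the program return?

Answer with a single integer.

Answer: 3

Derivation:
Initial IR:
  a = 3
  d = a
  t = a * 1
  y = 8
  return t
After constant-fold (5 stmts):
  a = 3
  d = a
  t = a
  y = 8
  return t
After copy-propagate (5 stmts):
  a = 3
  d = 3
  t = 3
  y = 8
  return 3
After constant-fold (5 stmts):
  a = 3
  d = 3
  t = 3
  y = 8
  return 3
After dead-code-elim (1 stmts):
  return 3
Evaluate:
  a = 3  =>  a = 3
  d = a  =>  d = 3
  t = a * 1  =>  t = 3
  y = 8  =>  y = 8
  return t = 3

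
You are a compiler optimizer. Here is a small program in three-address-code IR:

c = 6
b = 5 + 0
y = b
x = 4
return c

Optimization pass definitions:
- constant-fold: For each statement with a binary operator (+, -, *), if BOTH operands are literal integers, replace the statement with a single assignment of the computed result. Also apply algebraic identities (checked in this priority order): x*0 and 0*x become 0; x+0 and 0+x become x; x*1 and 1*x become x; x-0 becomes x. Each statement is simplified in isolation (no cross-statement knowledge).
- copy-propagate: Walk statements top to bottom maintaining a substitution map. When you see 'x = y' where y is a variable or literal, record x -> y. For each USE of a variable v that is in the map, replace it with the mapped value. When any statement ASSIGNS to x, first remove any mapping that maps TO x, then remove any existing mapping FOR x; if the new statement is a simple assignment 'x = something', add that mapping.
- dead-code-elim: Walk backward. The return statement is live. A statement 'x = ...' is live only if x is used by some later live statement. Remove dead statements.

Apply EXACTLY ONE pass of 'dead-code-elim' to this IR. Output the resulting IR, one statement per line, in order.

Answer: c = 6
return c

Derivation:
Applying dead-code-elim statement-by-statement:
  [5] return c  -> KEEP (return); live=['c']
  [4] x = 4  -> DEAD (x not live)
  [3] y = b  -> DEAD (y not live)
  [2] b = 5 + 0  -> DEAD (b not live)
  [1] c = 6  -> KEEP; live=[]
Result (2 stmts):
  c = 6
  return c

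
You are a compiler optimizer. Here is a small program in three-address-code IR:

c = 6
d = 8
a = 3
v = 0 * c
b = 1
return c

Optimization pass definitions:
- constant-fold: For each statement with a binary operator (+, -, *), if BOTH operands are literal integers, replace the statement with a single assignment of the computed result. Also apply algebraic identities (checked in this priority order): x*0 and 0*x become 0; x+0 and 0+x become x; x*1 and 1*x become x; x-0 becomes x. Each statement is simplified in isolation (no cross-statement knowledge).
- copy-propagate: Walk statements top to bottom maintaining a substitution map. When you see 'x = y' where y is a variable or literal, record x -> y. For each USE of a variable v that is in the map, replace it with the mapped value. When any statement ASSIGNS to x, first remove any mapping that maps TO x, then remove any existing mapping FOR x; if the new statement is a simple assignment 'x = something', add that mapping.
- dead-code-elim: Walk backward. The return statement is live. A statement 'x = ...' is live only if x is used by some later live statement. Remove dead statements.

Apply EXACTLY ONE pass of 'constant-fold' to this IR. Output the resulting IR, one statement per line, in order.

Applying constant-fold statement-by-statement:
  [1] c = 6  (unchanged)
  [2] d = 8  (unchanged)
  [3] a = 3  (unchanged)
  [4] v = 0 * c  -> v = 0
  [5] b = 1  (unchanged)
  [6] return c  (unchanged)
Result (6 stmts):
  c = 6
  d = 8
  a = 3
  v = 0
  b = 1
  return c

Answer: c = 6
d = 8
a = 3
v = 0
b = 1
return c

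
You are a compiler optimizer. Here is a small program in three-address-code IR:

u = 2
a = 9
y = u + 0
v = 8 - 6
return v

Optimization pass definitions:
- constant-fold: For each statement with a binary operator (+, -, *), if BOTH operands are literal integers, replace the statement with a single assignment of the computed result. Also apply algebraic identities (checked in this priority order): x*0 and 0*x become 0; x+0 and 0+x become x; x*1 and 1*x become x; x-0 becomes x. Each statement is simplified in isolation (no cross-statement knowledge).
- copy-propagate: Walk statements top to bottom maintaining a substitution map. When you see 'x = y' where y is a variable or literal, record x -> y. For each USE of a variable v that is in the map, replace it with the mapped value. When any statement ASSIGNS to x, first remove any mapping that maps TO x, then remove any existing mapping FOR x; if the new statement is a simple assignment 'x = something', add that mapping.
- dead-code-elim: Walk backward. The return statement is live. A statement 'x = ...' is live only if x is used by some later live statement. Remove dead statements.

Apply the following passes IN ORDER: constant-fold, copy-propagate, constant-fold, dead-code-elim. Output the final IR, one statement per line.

Answer: return 2

Derivation:
Initial IR:
  u = 2
  a = 9
  y = u + 0
  v = 8 - 6
  return v
After constant-fold (5 stmts):
  u = 2
  a = 9
  y = u
  v = 2
  return v
After copy-propagate (5 stmts):
  u = 2
  a = 9
  y = 2
  v = 2
  return 2
After constant-fold (5 stmts):
  u = 2
  a = 9
  y = 2
  v = 2
  return 2
After dead-code-elim (1 stmts):
  return 2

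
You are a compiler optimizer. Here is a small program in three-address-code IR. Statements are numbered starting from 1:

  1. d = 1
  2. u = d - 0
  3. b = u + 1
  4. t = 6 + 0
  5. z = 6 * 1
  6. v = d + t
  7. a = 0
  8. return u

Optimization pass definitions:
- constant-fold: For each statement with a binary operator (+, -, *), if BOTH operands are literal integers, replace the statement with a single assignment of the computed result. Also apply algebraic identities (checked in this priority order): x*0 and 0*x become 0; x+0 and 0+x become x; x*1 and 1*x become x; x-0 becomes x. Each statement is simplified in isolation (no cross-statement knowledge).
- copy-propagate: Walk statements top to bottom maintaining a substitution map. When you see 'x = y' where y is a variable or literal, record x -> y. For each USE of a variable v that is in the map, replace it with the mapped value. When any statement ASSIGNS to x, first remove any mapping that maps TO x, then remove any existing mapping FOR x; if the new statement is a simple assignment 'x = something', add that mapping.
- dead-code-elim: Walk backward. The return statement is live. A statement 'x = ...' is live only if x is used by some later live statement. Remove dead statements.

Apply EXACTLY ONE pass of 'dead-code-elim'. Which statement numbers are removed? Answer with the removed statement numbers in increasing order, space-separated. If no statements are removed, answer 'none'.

Answer: 3 4 5 6 7

Derivation:
Backward liveness scan:
Stmt 1 'd = 1': KEEP (d is live); live-in = []
Stmt 2 'u = d - 0': KEEP (u is live); live-in = ['d']
Stmt 3 'b = u + 1': DEAD (b not in live set ['u'])
Stmt 4 't = 6 + 0': DEAD (t not in live set ['u'])
Stmt 5 'z = 6 * 1': DEAD (z not in live set ['u'])
Stmt 6 'v = d + t': DEAD (v not in live set ['u'])
Stmt 7 'a = 0': DEAD (a not in live set ['u'])
Stmt 8 'return u': KEEP (return); live-in = ['u']
Removed statement numbers: [3, 4, 5, 6, 7]
Surviving IR:
  d = 1
  u = d - 0
  return u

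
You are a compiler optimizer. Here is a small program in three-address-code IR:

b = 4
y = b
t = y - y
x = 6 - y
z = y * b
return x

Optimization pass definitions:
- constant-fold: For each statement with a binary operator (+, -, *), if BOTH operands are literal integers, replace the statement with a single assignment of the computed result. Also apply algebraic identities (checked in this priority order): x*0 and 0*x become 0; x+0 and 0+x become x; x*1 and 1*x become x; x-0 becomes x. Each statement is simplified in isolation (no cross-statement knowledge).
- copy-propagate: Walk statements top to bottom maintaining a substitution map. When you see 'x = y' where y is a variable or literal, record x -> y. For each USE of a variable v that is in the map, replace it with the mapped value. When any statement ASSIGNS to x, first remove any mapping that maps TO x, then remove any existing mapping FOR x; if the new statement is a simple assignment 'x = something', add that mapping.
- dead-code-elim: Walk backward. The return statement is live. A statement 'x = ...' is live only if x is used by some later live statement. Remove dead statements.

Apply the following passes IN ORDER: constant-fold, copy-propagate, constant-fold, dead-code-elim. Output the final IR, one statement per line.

Initial IR:
  b = 4
  y = b
  t = y - y
  x = 6 - y
  z = y * b
  return x
After constant-fold (6 stmts):
  b = 4
  y = b
  t = y - y
  x = 6 - y
  z = y * b
  return x
After copy-propagate (6 stmts):
  b = 4
  y = 4
  t = 4 - 4
  x = 6 - 4
  z = 4 * 4
  return x
After constant-fold (6 stmts):
  b = 4
  y = 4
  t = 0
  x = 2
  z = 16
  return x
After dead-code-elim (2 stmts):
  x = 2
  return x

Answer: x = 2
return x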